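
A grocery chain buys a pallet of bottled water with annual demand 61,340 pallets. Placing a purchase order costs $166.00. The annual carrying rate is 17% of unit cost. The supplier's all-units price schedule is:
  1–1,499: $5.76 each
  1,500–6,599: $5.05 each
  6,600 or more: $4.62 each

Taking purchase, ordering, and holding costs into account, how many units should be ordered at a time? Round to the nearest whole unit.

Q* ≈ 6,600 pallets

Holding cost per unit per year at price C is H = 0.17·C.
For each price level, check whether its EOQ is feasible; otherwise the best quantity at that price is the breakpoint.
Tier 1 ($5.76): EOQ = 4560.4 exceeds tier's upper bound 1499, so this tier is dominated.
EOQ at $5.05 = 4870.5 (feasible in tier 2): TC = 61,340×$5.05 + (61,340/4870.5)×166 + (4870.5/2)×0.17×$5.05 = $313,948.30.
EOQ at $4.62 = 5092.1 < 6600, so use break Q=6600: TC = 61,340×$4.62 + (61,340/6600.0)×166 + (6600.0/2)×0.17×$4.62 = $287,525.41.
Lowest total cost is $287,525.41 at Q = 6600.0.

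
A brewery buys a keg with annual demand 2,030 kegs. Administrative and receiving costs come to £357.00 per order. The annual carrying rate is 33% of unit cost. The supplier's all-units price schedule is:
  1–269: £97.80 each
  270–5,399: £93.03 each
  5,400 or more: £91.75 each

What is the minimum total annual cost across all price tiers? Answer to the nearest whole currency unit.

Holding cost per unit per year at price C is H = 0.33·C.
For each price level, check whether its EOQ is feasible; otherwise the best quantity at that price is the breakpoint.
EOQ at £97.80 = 211.9 (feasible in tier 1): TC = 2,030×£97.80 + (2,030/211.9)×357 + (211.9/2)×0.33×£97.80 = £205,373.49.
EOQ at £93.03 = 217.3 < 270, so use break Q=270: TC = 2,030×£93.03 + (2,030/270.0)×357 + (270.0/2)×0.33×£93.03 = £195,679.50.
EOQ at £91.75 = 218.8 < 5400, so use break Q=5400: TC = 2,030×£91.75 + (2,030/5400.0)×357 + (5400.0/2)×0.33×£91.75 = £268,135.96.
Lowest total cost among the candidates is at Q = 270.0.

TC* ≈ £195,679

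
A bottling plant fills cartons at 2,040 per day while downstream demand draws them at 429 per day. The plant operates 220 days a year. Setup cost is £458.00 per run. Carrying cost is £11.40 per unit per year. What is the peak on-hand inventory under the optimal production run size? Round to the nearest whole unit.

I_max ≈ 2,447 cartons

Annual demand D = 429 × 220 = 94,380.
Production build-up factor (1 − d/p) = 1 − 429/2,040 = 0.7897.
Q* = √(2DS / (H(1 − d/p))) = √(2 × 94,380 × 458 / (11.4 × 0.7897)).
= √(86,452,080 / 9.0026) ≈ 3098.865.
Maximum inventory = Q*(1 − d/p) = 3098.865 × 0.7897 ≈ 2447.192.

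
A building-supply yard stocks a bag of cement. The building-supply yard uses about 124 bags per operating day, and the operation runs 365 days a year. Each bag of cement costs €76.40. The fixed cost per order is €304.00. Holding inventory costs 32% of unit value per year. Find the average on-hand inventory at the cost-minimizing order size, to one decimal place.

Annual demand D = 124 × 365 = 45,260.
Holding cost H = 0.32 × €76.40 = €24.4480 per unit per year.
The optimal lot size = √(2DS/H) = √(2 × 45,260 × 304 / 24.448) ≈ 1060.93.
Average inventory = Q*/2 ≈ 1060.93 / 2 = 530.466.

Average inventory ≈ 530.5 bags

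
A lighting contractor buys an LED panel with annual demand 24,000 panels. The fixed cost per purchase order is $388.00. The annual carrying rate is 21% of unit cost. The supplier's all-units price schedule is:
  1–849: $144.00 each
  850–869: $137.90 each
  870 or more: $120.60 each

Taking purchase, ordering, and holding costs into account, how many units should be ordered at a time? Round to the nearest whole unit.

Q* ≈ 870 panels

Holding cost per unit per year at price C is H = 0.21·C.
Candidates are each tier's EOQ (if it falls in that tier) and each price-break quantity.
EOQ at $144.00 = 784.8 (feasible in tier 1): TC = 24,000×$144.00 + (24,000/784.8)×388 + (784.8/2)×0.21×$144.00 = $3,479,731.62.
EOQ at $137.90 = 801.9 < 850, so use break Q=850: TC = 24,000×$137.90 + (24,000/850.0)×388 + (850.0/2)×0.21×$137.90 = $3,332,862.87.
EOQ at $120.60 = 857.5 < 870, so use break Q=870: TC = 24,000×$120.60 + (24,000/870.0)×388 + (870.0/2)×0.21×$120.60 = $2,916,120.26.
Lowest total cost is $2,916,120.26 at Q = 870.0.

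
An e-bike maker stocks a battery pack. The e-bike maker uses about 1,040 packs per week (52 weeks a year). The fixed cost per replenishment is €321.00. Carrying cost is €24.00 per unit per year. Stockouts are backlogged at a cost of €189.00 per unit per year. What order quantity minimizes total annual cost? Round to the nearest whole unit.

Q* ≈ 1,277 packs

Annual demand D = 1,040 × 52 = 54,080.
With planned backorders, Q* = √(2DS/H) · √((H+B)/B).
√(2DS/H) = √(2 × 54,080 × 321 / 24) = 1202.763.
√((H+B)/B) = √((24+189)/189) = 1.0616.
Q* ≈ 1276.848.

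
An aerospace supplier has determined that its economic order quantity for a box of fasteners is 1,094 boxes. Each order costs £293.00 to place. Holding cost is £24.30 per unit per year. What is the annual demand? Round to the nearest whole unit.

Invert the EOQ relation Q*² = 2DS/H.
From Q* = √(2DS/H): D = Q*²H / (2S) = 1,094² × 24.3 / (2 × 293) = 49629.889.

D ≈ 49,630 boxes per year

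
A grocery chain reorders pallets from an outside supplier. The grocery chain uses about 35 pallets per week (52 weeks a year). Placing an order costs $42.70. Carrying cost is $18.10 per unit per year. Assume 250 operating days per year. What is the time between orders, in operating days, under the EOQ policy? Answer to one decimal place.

T ≈ 12.7 days

Annual demand D = 35 × 52 = 1,820.
The optimal lot size = √(2DS/H) = √(2 × 1,820 × 42.7 / 18.1) ≈ 92.67.
Cycle time = Q*/D × 250 = 92.67 / 1,820 × 250 ≈ 12.729 days.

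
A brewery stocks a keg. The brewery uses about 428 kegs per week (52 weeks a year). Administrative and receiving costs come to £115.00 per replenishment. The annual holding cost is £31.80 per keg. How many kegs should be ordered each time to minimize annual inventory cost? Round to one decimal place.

Q* ≈ 401.2 kegs

Annual demand D = 428 × 52 = 22,256.
EOQ = √(2DS / H) = √(2 × 22,256 × 115 / 31.8).
= √(5,118,880 / 31.8) = √160,971.0692 ≈ 401.212.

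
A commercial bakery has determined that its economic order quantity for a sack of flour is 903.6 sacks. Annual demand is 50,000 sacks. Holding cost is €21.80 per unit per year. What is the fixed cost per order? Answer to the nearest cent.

The basic EOQ model gives Q* = √(2DS/H); rearrange for the unknown.
From Q* = √(2DS/H): S = Q*²H / (2D) = 903.6² × 21.8 / (2 × 50,000) = 177.9955.

S ≈ €178.00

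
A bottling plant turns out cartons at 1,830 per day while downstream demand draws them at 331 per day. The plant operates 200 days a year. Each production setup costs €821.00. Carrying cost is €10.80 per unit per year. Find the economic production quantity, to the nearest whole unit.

Annual demand D = 331 × 200 = 66,200.
Production build-up factor (1 − d/p) = 1 − 331/1,830 = 0.8191.
Q* = √(2DS / (H(1 − d/p))) = √(2 × 66,200 × 821 / (10.8 × 0.8191)).
= √(108,700,400 / 8.8466) ≈ 3505.326.

Q* ≈ 3,505 cartons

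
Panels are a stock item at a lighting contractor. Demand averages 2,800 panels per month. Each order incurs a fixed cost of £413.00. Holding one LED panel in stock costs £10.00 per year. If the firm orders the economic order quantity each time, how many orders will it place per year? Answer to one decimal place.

N ≈ 20.2 orders per year

Annual demand D = 2,800 × 12 = 33,600.
Q* = √(2DS/H) = √(2 × 33,600 × 413 / 10) ≈ 1665.94.
Orders per year = D / Q* = 33,600 / 1665.94 ≈ 20.169.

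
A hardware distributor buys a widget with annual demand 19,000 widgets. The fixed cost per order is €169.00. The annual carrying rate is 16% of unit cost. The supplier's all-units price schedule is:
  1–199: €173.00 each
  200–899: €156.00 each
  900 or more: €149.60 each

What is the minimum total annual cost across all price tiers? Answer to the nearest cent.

Holding cost per unit per year at price C is H = 0.16·C.
Evaluate total cost at each tier's feasible EOQ or, if the EOQ is below the tier, at the tier's minimum quantity.
Tier 1 (€173.00): EOQ = 481.7 exceeds tier's upper bound 199, so this tier is dominated.
EOQ at €156.00 = 507.2 (feasible in tier 2): TC = 19,000×€156.00 + (19,000/507.2)×169 + (507.2/2)×0.16×€156.00 = €2,976,660.69.
EOQ at €149.60 = 518.0 < 900, so use break Q=900: TC = 19,000×€149.60 + (19,000/900.0)×169 + (900.0/2)×0.16×€149.60 = €2,856,738.98.
Lowest total cost among the candidates is at Q = 900.0.

TC* ≈ €2,856,738.98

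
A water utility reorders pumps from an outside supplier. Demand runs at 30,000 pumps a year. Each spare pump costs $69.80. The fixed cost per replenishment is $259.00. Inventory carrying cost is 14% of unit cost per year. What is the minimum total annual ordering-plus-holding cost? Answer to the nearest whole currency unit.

Holding cost H = 0.14 × $69.80 = $9.7720 per unit per year.
Q* = √(2DS/H) = √(2 × 30,000 × 259 / 9.772) ≈ 1261.05.
At Q*, ordering cost (D/Q*)S equals holding cost (Q*/2)H, each = √(DSH/2).
Minimum total = √(2DSH) = √(2 × 30,000 × 259 × 9.772) ≈ 12323.022.

TC* ≈ $12,323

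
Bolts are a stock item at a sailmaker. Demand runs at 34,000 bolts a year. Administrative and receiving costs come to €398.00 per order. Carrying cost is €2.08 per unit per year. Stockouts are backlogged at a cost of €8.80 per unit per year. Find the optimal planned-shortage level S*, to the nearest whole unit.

S* ≈ 767 bolts

With planned backorders, Q* = √(2DS/H) · √((H+B)/B).
√(2DS/H) = √(2 × 34,000 × 398 / 2.08) = 3607.151.
√((H+B)/B) = √((2.08+8.8)/8.8) = 1.1119.
Q* ≈ 4010.859.
S* = Q* · H/(H+B) = 4010.859 × 2.08/10.88 ≈ 766.782.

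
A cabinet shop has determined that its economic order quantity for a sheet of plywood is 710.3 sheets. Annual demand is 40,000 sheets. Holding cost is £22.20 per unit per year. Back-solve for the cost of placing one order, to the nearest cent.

S ≈ £140.01

Invert the EOQ relation Q*² = 2DS/H.
From Q* = √(2DS/H): S = Q*²H / (2D) = 710.3² × 22.2 / (2 × 40,000) = 140.0060.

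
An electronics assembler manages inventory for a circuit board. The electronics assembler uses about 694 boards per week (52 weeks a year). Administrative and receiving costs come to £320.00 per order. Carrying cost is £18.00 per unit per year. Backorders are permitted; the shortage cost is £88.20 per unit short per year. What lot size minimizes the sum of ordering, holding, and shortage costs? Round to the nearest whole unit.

Annual demand D = 694 × 52 = 36,088.
With planned backorders, Q* = √(2DS/H) · √((H+B)/B).
√(2DS/H) = √(2 × 36,088 × 320 / 18) = 1132.753.
√((H+B)/B) = √((18+88.2)/88.2) = 1.0973.
Q* ≈ 1242.977.

Q* ≈ 1,243 boards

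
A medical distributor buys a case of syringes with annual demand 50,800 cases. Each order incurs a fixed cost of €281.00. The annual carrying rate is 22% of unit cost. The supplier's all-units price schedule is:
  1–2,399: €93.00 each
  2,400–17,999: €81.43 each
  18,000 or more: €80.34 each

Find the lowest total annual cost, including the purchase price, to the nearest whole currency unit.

TC* ≈ €4,164,089

Holding cost per unit per year at price C is H = 0.22·C.
For each price level, check whether its EOQ is feasible; otherwise the best quantity at that price is the breakpoint.
EOQ at €93.00 = 1181.3 (feasible in tier 1): TC = 50,800×€93.00 + (50,800/1181.3)×281 + (1181.3/2)×0.22×€93.00 = €4,748,568.67.
EOQ at €81.43 = 1262.4 < 2400, so use break Q=2400: TC = 50,800×€81.43 + (50,800/2400.0)×281 + (2400.0/2)×0.22×€81.43 = €4,164,089.35.
EOQ at €80.34 = 1270.9 < 18000, so use break Q=18000: TC = 50,800×€80.34 + (50,800/18000.0)×281 + (18000.0/2)×0.22×€80.34 = €4,241,138.24.
Lowest total cost among the candidates is at Q = 2400.0.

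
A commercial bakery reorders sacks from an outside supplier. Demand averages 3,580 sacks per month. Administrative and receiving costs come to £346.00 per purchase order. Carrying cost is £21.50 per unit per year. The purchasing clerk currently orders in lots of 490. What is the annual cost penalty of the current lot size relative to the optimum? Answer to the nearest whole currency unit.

Annual demand D = 3,580 × 12 = 42,960.
EOQ = √(2DS/H) = √(2 × 42,960 × 346 / 21.5) ≈ 1175.89.
Cost at Q* = (D/Q*)S + (Q*/2)H = √(2DSH) ≈ £25,281.59.
Cost at Q = 490: (42,960/490)×346 + (490/2)×21.5 = £30,335.02 + £5,267.50 = £35,602.52.
Excess = £35,602.52 − £25,281.59 = £10,320.93.

Extra cost ≈ £10,321 per year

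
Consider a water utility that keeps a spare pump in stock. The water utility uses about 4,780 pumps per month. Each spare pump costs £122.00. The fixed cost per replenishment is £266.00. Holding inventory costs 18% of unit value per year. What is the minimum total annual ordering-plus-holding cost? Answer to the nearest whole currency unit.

Annual demand D = 4,780 × 12 = 57,360.
Holding cost H = 0.18 × £122.00 = £21.9600 per unit per year.
EOQ = √(2DS/H) = √(2 × 57,360 × 266 / 21.96) ≈ 1178.81.
At Q*, ordering cost (D/Q*)S equals holding cost (Q*/2)H, each = √(DSH/2).
Minimum total = √(2DSH) = √(2 × 57,360 × 266 × 21.96) ≈ 25886.692.

TC* ≈ £25,887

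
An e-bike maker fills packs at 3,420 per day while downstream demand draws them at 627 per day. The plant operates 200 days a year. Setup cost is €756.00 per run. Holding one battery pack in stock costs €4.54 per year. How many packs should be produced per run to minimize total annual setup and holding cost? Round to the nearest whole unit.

Q* ≈ 7,151 packs

Annual demand D = 627 × 200 = 125,400.
Production build-up factor (1 − d/p) = 1 − 627/3,420 = 0.8167.
Q* = √(2DS / (H(1 − d/p))) = √(2 × 125,400 × 756 / (4.54 × 0.8167)).
= √(189,604,800 / 3.7077) ≈ 7151.124.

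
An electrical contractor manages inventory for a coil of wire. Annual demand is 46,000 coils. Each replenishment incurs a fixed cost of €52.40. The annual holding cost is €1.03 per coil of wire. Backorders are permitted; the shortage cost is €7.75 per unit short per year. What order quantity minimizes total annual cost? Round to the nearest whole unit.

Q* ≈ 2,303 coils

With planned backorders, Q* = √(2DS/H) · √((H+B)/B).
√(2DS/H) = √(2 × 46,000 × 52.4 / 1.03) = 2163.421.
√((H+B)/B) = √((1.03+7.75)/7.75) = 1.0644.
Q* ≈ 2302.700.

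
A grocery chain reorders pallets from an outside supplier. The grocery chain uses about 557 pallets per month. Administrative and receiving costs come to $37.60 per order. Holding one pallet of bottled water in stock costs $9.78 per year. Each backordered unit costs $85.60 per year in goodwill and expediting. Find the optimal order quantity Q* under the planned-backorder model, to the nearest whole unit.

Q* ≈ 239 pallets

Annual demand D = 557 × 12 = 6,684.
With planned backorders, Q* = √(2DS/H) · √((H+B)/B).
√(2DS/H) = √(2 × 6,684 × 37.6 / 9.78) = 226.703.
√((H+B)/B) = √((9.78+85.6)/85.6) = 1.0556.
Q* ≈ 239.304.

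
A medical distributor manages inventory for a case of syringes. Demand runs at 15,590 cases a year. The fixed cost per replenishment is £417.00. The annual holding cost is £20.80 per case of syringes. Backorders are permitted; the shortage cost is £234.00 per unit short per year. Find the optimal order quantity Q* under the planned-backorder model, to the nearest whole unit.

With planned backorders, Q* = √(2DS/H) · √((H+B)/B).
√(2DS/H) = √(2 × 15,590 × 417 / 20.8) = 790.632.
√((H+B)/B) = √((20.8+234)/234) = 1.0435.
Q* ≈ 825.023.

Q* ≈ 825 cases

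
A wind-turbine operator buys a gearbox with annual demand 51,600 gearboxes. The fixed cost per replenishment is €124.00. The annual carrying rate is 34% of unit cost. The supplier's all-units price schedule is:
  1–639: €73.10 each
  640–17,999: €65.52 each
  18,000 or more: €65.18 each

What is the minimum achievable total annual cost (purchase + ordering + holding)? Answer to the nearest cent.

TC* ≈ €3,397,716.07

Holding cost per unit per year at price C is H = 0.34·C.
For each price level, check whether its EOQ is feasible; otherwise the best quantity at that price is the breakpoint.
Tier 1 (€73.10): EOQ = 717.6 exceeds tier's upper bound 639, so this tier is dominated.
EOQ at €65.52 = 757.9 (feasible in tier 2): TC = 51,600×€65.52 + (51,600/757.9)×124 + (757.9/2)×0.34×€65.52 = €3,397,716.07.
EOQ at €65.18 = 759.9 < 18000, so use break Q=18000: TC = 51,600×€65.18 + (51,600/18000.0)×124 + (18000.0/2)×0.34×€65.18 = €3,563,094.27.
Lowest total cost among the candidates is at Q = 757.9.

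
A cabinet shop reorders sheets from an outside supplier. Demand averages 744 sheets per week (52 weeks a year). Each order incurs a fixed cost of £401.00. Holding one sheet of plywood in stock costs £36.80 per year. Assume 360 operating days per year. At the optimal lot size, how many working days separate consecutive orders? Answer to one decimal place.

T ≈ 8.5 days

Annual demand D = 744 × 52 = 38,688.
Q* = √(2DS/H) = √(2 × 38,688 × 401 / 36.8) ≈ 918.23.
Cycle time = Q*/D × 360 = 918.23 / 38,688 × 360 ≈ 8.544 days.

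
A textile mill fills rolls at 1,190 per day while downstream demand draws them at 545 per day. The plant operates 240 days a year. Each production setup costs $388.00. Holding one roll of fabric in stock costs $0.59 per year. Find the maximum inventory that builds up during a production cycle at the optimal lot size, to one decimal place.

Annual demand D = 545 × 240 = 130,800.
Production build-up factor (1 − d/p) = 1 − 545/1,190 = 0.5420.
Q* = √(2DS / (H(1 − d/p))) = √(2 × 130,800 × 388 / (0.59 × 0.5420)).
= √(101,500,800 / 0.3198) ≈ 17815.678.
Maximum inventory = Q*(1 − d/p) = 17815.678 × 0.5420 ≈ 9656.397.

I_max ≈ 9,656.4 rolls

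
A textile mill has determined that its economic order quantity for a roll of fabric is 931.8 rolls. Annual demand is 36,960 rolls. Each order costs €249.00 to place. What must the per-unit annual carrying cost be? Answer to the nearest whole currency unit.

Invert the EOQ relation Q*² = 2DS/H.
From Q* = √(2DS/H): H = 2DS / Q*² = 2 × 36,960 × 249 / 931.8² = 21.1990.

H ≈ €21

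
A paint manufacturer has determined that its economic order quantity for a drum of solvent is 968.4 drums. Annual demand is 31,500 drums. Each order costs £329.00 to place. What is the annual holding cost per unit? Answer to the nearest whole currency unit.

Invert the EOQ relation Q*² = 2DS/H.
From Q* = √(2DS/H): H = 2DS / Q*² = 2 × 31,500 × 329 / 968.4² = 22.1018.

H ≈ £22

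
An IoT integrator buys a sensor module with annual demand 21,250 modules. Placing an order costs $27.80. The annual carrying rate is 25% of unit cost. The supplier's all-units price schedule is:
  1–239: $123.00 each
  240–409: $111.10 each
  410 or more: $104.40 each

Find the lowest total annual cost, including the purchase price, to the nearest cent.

TC* ≈ $2,225,291.35

Holding cost per unit per year at price C is H = 0.25·C.
Evaluate total cost at each tier's feasible EOQ or, if the EOQ is below the tier, at the tier's minimum quantity.
EOQ at $123.00 = 196.0 (feasible in tier 1): TC = 21,250×$123.00 + (21,250/196.0)×27.8 + (196.0/2)×0.25×$123.00 = $2,619,777.53.
EOQ at $111.10 = 206.2 < 240, so use break Q=240: TC = 21,250×$111.10 + (21,250/240.0)×27.8 + (240.0/2)×0.25×$111.10 = $2,366,669.46.
EOQ at $104.40 = 212.8 < 410, so use break Q=410: TC = 21,250×$104.40 + (21,250/410.0)×27.8 + (410.0/2)×0.25×$104.40 = $2,225,291.35.
Lowest total cost among the candidates is at Q = 410.0.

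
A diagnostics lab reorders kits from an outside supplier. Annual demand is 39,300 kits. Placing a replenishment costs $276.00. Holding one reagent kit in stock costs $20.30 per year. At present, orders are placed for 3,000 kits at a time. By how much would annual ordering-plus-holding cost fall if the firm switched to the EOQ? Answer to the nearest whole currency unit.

EOQ = √(2DS/H) = √(2 × 39,300 × 276 / 20.3) ≈ 1033.76.
Cost at Q* = (D/Q*)S + (Q*/2)H = √(2DSH) ≈ $20,985.23.
Cost at Q = 3,000: (39,300/3,000)×276 + (3,000/2)×20.3 = $3,615.60 + $30,450.00 = $34,065.60.
Excess = $34,065.60 − $20,985.23 = $13,080.37.

Extra cost ≈ $13,080 per year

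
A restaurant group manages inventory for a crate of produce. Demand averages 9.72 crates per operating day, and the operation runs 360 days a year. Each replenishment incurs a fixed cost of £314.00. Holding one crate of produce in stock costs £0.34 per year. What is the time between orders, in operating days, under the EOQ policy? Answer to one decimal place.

T ≈ 261.6 days

Annual demand D = 9.72 × 360 = 3,499.2.
The optimal lot size = √(2DS/H) = √(2 × 3,499.2 × 314 / 0.34) ≈ 2542.29.
Cycle time = Q*/D × 360 = 2542.29 / 3,499.2 × 360 ≈ 261.552 days.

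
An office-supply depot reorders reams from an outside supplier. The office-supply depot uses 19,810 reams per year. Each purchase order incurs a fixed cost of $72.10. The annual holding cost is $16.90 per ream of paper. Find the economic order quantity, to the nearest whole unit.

EOQ = √(2DS / H) = √(2 × 19,810 × 72.1 / 16.9).
= √(2,856,602 / 16.9) = √169,029.7041 ≈ 411.132.

Q* ≈ 411 reams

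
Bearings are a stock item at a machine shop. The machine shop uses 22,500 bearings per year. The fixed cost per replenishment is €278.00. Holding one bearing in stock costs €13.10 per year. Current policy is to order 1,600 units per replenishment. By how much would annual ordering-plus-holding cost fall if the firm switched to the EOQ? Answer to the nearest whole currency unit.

Extra cost ≈ €1,588 per year

EOQ = √(2DS/H) = √(2 × 22,500 × 278 / 13.1) ≈ 977.22.
Cost at Q* = (D/Q*)S + (Q*/2)H = √(2DSH) ≈ €12,801.60.
Cost at Q = 1,600: (22,500/1,600)×278 + (1,600/2)×13.1 = €3,909.38 + €10,480.00 = €14,389.38.
Excess = €14,389.38 − €12,801.60 = €1,587.77.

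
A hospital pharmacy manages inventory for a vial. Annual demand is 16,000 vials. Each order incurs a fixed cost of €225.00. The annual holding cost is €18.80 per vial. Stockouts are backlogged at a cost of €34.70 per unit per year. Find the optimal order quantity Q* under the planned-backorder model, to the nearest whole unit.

Q* ≈ 768 vials

With planned backorders, Q* = √(2DS/H) · √((H+B)/B).
√(2DS/H) = √(2 × 16,000 × 225 / 18.8) = 618.853.
√((H+B)/B) = √((18.8+34.7)/34.7) = 1.2417.
Q* ≈ 768.421.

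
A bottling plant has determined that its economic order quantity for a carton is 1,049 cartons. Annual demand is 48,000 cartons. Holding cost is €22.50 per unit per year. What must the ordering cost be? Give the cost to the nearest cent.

Invert the EOQ relation Q*² = 2DS/H.
From Q* = √(2DS/H): S = Q*²H / (2D) = 1,049² × 22.5 / (2 × 48,000) = 257.9065.

S ≈ €257.91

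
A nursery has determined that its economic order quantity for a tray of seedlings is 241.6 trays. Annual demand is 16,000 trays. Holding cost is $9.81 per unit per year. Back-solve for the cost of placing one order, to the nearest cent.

S ≈ $17.89

Squaring Q* = √(2DS/H) gives Q*² = 2DS/H.
From Q* = √(2DS/H): S = Q*²H / (2D) = 241.6² × 9.81 / (2 × 16,000) = 17.8942.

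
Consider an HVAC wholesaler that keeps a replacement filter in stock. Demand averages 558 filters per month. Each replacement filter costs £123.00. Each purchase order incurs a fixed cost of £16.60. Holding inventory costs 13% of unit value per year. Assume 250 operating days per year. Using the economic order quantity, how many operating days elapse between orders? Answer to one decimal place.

Annual demand D = 558 × 12 = 6,696.
Holding cost H = 0.13 × £123.00 = £15.9900 per unit per year.
Q* = √(2DS/H) = √(2 × 6,696 × 16.6 / 15.99) ≈ 117.91.
Cycle time = Q*/D × 250 = 117.91 / 6,696 × 250 ≈ 4.402 days.

T ≈ 4.4 days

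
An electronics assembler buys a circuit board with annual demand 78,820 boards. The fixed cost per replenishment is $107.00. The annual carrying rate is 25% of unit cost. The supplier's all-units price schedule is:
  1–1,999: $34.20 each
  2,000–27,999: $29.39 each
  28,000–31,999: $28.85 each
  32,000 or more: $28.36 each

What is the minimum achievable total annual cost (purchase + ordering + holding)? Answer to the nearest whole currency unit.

TC* ≈ $2,328,084

Holding cost per unit per year at price C is H = 0.25·C.
Candidates are each tier's EOQ (if it falls in that tier) and each price-break quantity.
EOQ at $34.20 = 1404.6 (feasible in tier 1): TC = 78,820×$34.20 + (78,820/1404.6)×107 + (1404.6/2)×0.25×$34.20 = $2,707,653.04.
EOQ at $29.39 = 1515.1 < 2000, so use break Q=2000: TC = 78,820×$29.39 + (78,820/2000.0)×107 + (2000.0/2)×0.25×$29.39 = $2,328,084.17.
EOQ at $28.85 = 1529.3 < 28000, so use break Q=28000: TC = 78,820×$28.85 + (78,820/28000.0)×107 + (28000.0/2)×0.25×$28.85 = $2,375,233.21.
EOQ at $28.36 = 1542.4 < 32000, so use break Q=32000: TC = 78,820×$28.36 + (78,820/32000.0)×107 + (32000.0/2)×0.25×$28.36 = $2,349,038.75.
Lowest total cost among the candidates is at Q = 2000.0.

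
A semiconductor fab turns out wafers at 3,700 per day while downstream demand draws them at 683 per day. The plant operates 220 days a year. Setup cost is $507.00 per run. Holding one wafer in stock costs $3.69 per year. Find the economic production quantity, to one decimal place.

Q* ≈ 7,116.1 wafers

Annual demand D = 683 × 220 = 150,260.
Production build-up factor (1 − d/p) = 1 − 683/3,700 = 0.8154.
Q* = √(2DS / (H(1 − d/p))) = √(2 × 150,260 × 507 / (3.69 × 0.8154)).
= √(152,363,640 / 3.0088) ≈ 7116.078.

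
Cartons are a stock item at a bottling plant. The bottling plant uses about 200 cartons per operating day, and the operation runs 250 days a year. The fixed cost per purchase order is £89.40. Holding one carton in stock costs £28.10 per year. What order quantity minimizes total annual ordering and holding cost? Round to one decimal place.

Annual demand D = 200 × 250 = 50,000.
EOQ = √(2DS / H) = √(2 × 50,000 × 89.4 / 28.1).
= √(8,940,000 / 28.1) = √318,149.4662 ≈ 564.047.

Q* ≈ 564.0 cartons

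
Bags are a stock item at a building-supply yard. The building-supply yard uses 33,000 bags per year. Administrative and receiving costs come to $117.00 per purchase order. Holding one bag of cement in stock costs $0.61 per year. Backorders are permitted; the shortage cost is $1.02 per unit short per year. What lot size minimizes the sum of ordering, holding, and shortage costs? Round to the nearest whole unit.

With planned backorders, Q* = √(2DS/H) · √((H+B)/B).
√(2DS/H) = √(2 × 33,000 × 117 / 0.61) = 3557.951.
√((H+B)/B) = √((0.61+1.02)/1.02) = 1.2641.
Q* ≈ 4497.733.

Q* ≈ 4,498 bags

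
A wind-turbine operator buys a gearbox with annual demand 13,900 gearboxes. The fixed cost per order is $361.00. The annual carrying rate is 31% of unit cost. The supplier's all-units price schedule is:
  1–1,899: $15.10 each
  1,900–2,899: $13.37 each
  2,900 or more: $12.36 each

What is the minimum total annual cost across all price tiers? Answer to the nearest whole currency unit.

TC* ≈ $179,090

Holding cost per unit per year at price C is H = 0.31·C.
Evaluate total cost at each tier's feasible EOQ or, if the EOQ is below the tier, at the tier's minimum quantity.
EOQ at $15.10 = 1464.2 (feasible in tier 1): TC = 13,900×$15.10 + (13,900/1464.2)×361 + (1464.2/2)×0.31×$15.10 = $216,744.02.
EOQ at $13.37 = 1556.1 < 1900, so use break Q=1900: TC = 13,900×$13.37 + (13,900/1900.0)×361 + (1900.0/2)×0.31×$13.37 = $192,421.46.
EOQ at $12.36 = 1618.4 < 2900, so use break Q=2900: TC = 13,900×$12.36 + (13,900/2900.0)×361 + (2900.0/2)×0.31×$12.36 = $179,090.13.
Lowest total cost among the candidates is at Q = 2900.0.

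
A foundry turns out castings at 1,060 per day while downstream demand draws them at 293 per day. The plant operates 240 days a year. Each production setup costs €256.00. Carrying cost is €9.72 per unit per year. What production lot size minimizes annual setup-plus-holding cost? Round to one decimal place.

Q* ≈ 2,262.5 castings

Annual demand D = 293 × 240 = 70,320.
Production build-up factor (1 − d/p) = 1 − 293/1,060 = 0.7236.
Q* = √(2DS / (H(1 − d/p))) = √(2 × 70,320 × 256 / (9.72 × 0.7236)).
= √(36,003,840 / 7.0332) ≈ 2262.541.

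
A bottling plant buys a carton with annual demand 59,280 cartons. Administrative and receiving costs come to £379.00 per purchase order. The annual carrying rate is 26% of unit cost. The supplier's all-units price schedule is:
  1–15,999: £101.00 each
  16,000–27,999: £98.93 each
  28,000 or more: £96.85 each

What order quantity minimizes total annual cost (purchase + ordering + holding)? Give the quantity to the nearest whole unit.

Q* ≈ 1,308 cartons

Holding cost per unit per year at price C is H = 0.26·C.
For each price level, check whether its EOQ is feasible; otherwise the best quantity at that price is the breakpoint.
EOQ at £101.00 = 1308.1 (feasible in tier 1): TC = 59,280×£101.00 + (59,280/1308.1)×379 + (1308.1/2)×0.26×£101.00 = £6,021,630.74.
EOQ at £98.93 = 1321.7 < 16000, so use break Q=16000: TC = 59,280×£98.93 + (59,280/16000.0)×379 + (16000.0/2)×0.26×£98.93 = £6,071,749.00.
EOQ at £96.85 = 1335.8 < 28000, so use break Q=28000: TC = 59,280×£96.85 + (59,280/28000.0)×379 + (28000.0/2)×0.26×£96.85 = £6,094,604.40.
Lowest total cost is £6,021,630.74 at Q = 1308.1.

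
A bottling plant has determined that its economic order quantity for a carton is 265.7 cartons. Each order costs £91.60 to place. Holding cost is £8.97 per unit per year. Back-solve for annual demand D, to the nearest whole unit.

The basic EOQ model gives Q* = √(2DS/H); rearrange for the unknown.
From Q* = √(2DS/H): D = Q*²H / (2S) = 265.7² × 8.97 / (2 × 91.6) = 3456.608.

D ≈ 3,457 cartons per year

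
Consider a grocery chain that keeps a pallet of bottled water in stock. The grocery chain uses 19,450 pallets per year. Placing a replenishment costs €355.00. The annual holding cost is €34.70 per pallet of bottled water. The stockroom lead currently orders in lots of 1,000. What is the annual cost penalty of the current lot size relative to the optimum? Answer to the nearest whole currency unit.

Extra cost ≈ €2,364 per year

EOQ = √(2DS/H) = √(2 × 19,450 × 355 / 34.7) ≈ 630.85.
Cost at Q* = (D/Q*)S + (Q*/2)H = √(2DSH) ≈ €21,890.40.
Cost at Q = 1,000: (19,450/1,000)×355 + (1,000/2)×34.7 = €6,904.75 + €17,350.00 = €24,254.75.
Excess = €24,254.75 − €21,890.40 = €2,364.35.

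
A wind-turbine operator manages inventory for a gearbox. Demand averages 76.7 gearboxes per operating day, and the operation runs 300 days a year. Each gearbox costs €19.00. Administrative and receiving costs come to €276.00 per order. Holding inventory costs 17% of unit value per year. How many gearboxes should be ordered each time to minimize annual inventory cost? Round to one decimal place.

Q* ≈ 1,983.0 gearboxes

Annual demand D = 76.7 × 300 = 23,010.
Holding cost H = 0.17 × €19.00 = €3.2300 per unit per year.
EOQ = √(2DS / H) = √(2 × 23,010 × 276 / 3.23).
= √(12,701,520 / 3.23) = √3,932,359.1331 ≈ 1983.018.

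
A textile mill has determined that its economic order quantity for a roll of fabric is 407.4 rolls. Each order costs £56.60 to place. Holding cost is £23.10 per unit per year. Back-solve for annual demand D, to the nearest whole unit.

The basic EOQ model gives Q* = √(2DS/H); rearrange for the unknown.
From Q* = √(2DS/H): D = Q*²H / (2S) = 407.4² × 23.1 / (2 × 56.6) = 33869.408.

D ≈ 33,869 rolls per year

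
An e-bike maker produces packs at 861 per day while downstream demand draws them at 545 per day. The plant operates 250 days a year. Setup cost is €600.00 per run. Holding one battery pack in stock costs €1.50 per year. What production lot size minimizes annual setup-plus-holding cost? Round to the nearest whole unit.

Q* ≈ 17,233 packs

Annual demand D = 545 × 250 = 136,250.
Production build-up factor (1 − d/p) = 1 − 545/861 = 0.3670.
Q* = √(2DS / (H(1 − d/p))) = √(2 × 136,250 × 600 / (1.5 × 0.3670)).
= √(163,500,000 / 0.5505) ≈ 17233.412.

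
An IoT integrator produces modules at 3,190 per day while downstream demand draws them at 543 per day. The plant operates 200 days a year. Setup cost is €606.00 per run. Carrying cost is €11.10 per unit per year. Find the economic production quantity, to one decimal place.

Q* ≈ 3,780.3 modules

Annual demand D = 543 × 200 = 108,600.
Production build-up factor (1 − d/p) = 1 − 543/3,190 = 0.8298.
Q* = √(2DS / (H(1 − d/p))) = √(2 × 108,600 × 606 / (11.1 × 0.8298)).
= √(131,623,200 / 9.2106) ≈ 3780.272.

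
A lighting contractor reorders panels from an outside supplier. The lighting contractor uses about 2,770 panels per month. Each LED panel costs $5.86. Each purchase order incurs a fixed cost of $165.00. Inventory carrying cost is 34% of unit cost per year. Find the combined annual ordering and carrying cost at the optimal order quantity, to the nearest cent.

Annual demand D = 2,770 × 12 = 33,240.
Holding cost H = 0.34 × $5.86 = $1.9924 per unit per year.
The optimal lot size = √(2DS/H) = √(2 × 33,240 × 165 / 1.9924) ≈ 2346.38.
At the optimum the two cost components are equal, so total cost = 2·(Q*/2)H = Q*·H.
Minimum total = √(2DSH) = √(2 × 33,240 × 165 × 1.9924) ≈ 4674.937.

TC* ≈ $4,674.94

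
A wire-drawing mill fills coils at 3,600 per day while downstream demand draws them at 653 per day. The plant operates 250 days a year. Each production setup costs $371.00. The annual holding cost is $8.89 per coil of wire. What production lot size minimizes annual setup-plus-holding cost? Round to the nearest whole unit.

Annual demand D = 653 × 250 = 163,250.
Production build-up factor (1 − d/p) = 1 − 653/3,600 = 0.8186.
Q* = √(2DS / (H(1 − d/p))) = √(2 × 163,250 × 371 / (8.89 × 0.8186)).
= √(121,131,500 / 7.2775) ≈ 4079.800.

Q* ≈ 4,080 coils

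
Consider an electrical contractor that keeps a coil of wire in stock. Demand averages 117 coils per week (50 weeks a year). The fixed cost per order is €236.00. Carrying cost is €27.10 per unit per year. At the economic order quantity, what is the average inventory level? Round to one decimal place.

Average inventory ≈ 159.6 coils

Annual demand D = 117 × 50 = 5,850.
The optimal lot size = √(2DS/H) = √(2 × 5,850 × 236 / 27.1) ≈ 319.20.
Average inventory = Q*/2 ≈ 319.20 / 2 = 159.601.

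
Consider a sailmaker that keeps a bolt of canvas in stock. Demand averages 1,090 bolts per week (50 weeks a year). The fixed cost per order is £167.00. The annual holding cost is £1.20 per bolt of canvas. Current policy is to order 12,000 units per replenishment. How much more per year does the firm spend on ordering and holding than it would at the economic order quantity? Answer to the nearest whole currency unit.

Extra cost ≈ £3,285 per year

Annual demand D = 1,090 × 50 = 54,500.
EOQ = √(2DS/H) = √(2 × 54,500 × 167 / 1.2) ≈ 3894.76.
Cost at Q* = (D/Q*)S + (Q*/2)H = √(2DSH) ≈ £4,673.71.
Cost at Q = 12,000: (54,500/12,000)×167 + (12,000/2)×1.2 = £758.46 + £7,200.00 = £7,958.46.
Excess = £7,958.46 − £4,673.71 = £3,284.74.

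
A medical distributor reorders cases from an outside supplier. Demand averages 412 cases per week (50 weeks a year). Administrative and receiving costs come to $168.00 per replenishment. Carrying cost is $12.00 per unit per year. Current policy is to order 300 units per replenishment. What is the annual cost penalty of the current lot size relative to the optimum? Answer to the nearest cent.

Extra cost ≈ $4,222.32 per year

Annual demand D = 412 × 50 = 20,600.
EOQ = √(2DS/H) = √(2 × 20,600 × 168 / 12) ≈ 759.47.
Cost at Q* = (D/Q*)S + (Q*/2)H = √(2DSH) ≈ $9,113.68.
Cost at Q = 300: (20,600/300)×168 + (300/2)×12 = $11,536.00 + $1,800.00 = $13,336.00.
Excess = $13,336.00 − $9,113.68 = $4,222.32.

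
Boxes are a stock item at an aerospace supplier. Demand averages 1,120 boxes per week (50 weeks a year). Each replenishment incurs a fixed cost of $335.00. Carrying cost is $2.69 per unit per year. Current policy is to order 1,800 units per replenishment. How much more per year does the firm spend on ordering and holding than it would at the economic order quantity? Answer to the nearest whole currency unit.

Extra cost ≈ $2,797 per year

Annual demand D = 1,120 × 50 = 56,000.
EOQ = √(2DS/H) = √(2 × 56,000 × 335 / 2.69) ≈ 3734.70.
Cost at Q* = (D/Q*)S + (Q*/2)H = √(2DSH) ≈ $10,046.33.
Cost at Q = 1,800: (56,000/1,800)×335 + (1,800/2)×2.69 = $10,422.22 + $2,421.00 = $12,843.22.
Excess = $12,843.22 − $10,046.33 = $2,796.89.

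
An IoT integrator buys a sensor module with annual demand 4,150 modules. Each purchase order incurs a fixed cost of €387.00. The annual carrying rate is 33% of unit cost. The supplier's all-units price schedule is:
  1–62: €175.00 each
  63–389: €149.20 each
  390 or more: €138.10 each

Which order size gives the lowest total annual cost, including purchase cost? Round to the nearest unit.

Q* ≈ 390 modules

Holding cost per unit per year at price C is H = 0.33·C.
Evaluate total cost at each tier's feasible EOQ or, if the EOQ is below the tier, at the tier's minimum quantity.
Tier 1 (€175.00): EOQ = 235.8 exceeds tier's upper bound 62, so this tier is dominated.
EOQ at €149.20 = 255.4 (feasible in tier 2): TC = 4,150×€149.20 + (4,150/255.4)×387 + (255.4/2)×0.33×€149.20 = €631,755.81.
EOQ at €138.10 = 265.5 < 390, so use break Q=390: TC = 4,150×€138.10 + (4,150/390.0)×387 + (390.0/2)×0.33×€138.10 = €586,119.81.
Lowest total cost is €586,119.81 at Q = 390.0.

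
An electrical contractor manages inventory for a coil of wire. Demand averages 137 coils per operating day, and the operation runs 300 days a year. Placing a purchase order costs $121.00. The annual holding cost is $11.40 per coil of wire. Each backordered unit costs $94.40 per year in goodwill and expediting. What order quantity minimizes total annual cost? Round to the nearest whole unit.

Annual demand D = 137 × 300 = 41,100.
With planned backorders, Q* = √(2DS/H) · √((H+B)/B).
√(2DS/H) = √(2 × 41,100 × 121 / 11.4) = 934.063.
√((H+B)/B) = √((11.4+94.4)/94.4) = 1.0587.
Q* ≈ 988.856.

Q* ≈ 989 coils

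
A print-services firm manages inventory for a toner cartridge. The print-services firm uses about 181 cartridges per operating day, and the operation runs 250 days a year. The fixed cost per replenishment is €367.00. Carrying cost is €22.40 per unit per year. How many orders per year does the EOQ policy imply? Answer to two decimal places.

N ≈ 37.16 orders per year

Annual demand D = 181 × 250 = 45,250.
The optimal lot size = √(2DS/H) = √(2 × 45,250 × 367 / 22.4) ≈ 1217.68.
Orders per year = D / Q* = 45,250 / 1217.68 ≈ 37.161.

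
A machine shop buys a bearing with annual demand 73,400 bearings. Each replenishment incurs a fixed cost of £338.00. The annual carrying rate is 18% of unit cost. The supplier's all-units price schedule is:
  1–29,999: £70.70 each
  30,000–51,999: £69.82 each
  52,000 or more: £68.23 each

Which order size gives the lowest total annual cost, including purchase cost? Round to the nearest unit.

Holding cost per unit per year at price C is H = 0.18·C.
Evaluate total cost at each tier's feasible EOQ or, if the EOQ is below the tier, at the tier's minimum quantity.
EOQ at £70.70 = 1974.6 (feasible in tier 1): TC = 73,400×£70.70 + (73,400/1974.6)×338 + (1974.6/2)×0.18×£70.70 = £5,214,508.54.
EOQ at £69.82 = 1987.0 < 30000, so use break Q=30000: TC = 73,400×£69.82 + (73,400/30000.0)×338 + (30000.0/2)×0.18×£69.82 = £5,314,128.97.
EOQ at £68.23 = 2010.0 < 52000, so use break Q=52000: TC = 73,400×£68.23 + (73,400/52000.0)×338 + (52000.0/2)×0.18×£68.23 = £5,327,875.50.
Lowest total cost is £5,214,508.54 at Q = 1974.6.

Q* ≈ 1,975 bearings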